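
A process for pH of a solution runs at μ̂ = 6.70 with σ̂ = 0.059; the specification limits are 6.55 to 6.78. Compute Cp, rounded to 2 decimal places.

0.65

Cp = (USL − LSL) / (6σ̂) = (6.78 − 6.55) / (6 × 0.059) = 0.2300 / 0.3540 = 0.6497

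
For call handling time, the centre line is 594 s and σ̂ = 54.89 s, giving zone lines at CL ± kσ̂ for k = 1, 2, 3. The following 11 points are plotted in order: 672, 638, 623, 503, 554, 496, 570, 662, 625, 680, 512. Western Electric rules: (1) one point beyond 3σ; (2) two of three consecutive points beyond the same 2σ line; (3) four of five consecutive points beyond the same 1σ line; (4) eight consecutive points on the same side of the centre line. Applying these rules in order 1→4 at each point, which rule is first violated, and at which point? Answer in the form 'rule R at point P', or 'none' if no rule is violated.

Zone of each point (C = within 1σ̂, B = 1σ̂–2σ̂, A = 2σ̂–3σ̂, * = beyond 3σ̂; sign = side of CL): 1:+B, 2:+C, 3:+C, 4:-B, 5:-C, 6:-B, 7:-C, 8:+B, 9:+C, 10:+B, 11:-B
No rule fires across all 11 points.

none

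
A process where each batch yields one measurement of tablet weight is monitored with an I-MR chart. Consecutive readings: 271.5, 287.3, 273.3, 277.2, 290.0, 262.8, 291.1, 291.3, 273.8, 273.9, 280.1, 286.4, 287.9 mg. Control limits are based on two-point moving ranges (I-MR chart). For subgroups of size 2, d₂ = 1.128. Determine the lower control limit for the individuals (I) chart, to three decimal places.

X̄ = (271.5 + 287.3 + 273.3 + 277.2 + 290.0 + 262.8 + 291.1 + 291.3 + 273.8 + 273.9 + 280.1 + 286.4 + 287.9) / 13 = 280.5077
Moving ranges: 15.8, 14.0, 3.9, 12.8, 27.2, 28.3, 0.2, 17.5, 0.1, 6.2, 6.3, 1.5; M̄R̄ = 133.8000 / 12 = 11.1500
LCL = X̄ − 3·M̄R̄/d₂ = 280.5077 − 3 × 11.1500 / 1.128 = 250.8534

250.853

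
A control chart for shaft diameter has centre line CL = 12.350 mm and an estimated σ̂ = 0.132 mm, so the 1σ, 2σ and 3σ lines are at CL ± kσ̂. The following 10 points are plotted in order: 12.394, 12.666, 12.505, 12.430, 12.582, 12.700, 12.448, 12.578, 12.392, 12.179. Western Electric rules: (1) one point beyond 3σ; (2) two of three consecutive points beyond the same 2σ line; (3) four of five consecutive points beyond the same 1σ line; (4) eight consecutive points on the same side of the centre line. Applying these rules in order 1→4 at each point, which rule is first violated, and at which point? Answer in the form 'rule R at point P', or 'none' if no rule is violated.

rule 3 at point 6

Zone of each point (C = within 1σ̂, B = 1σ̂–2σ̂, A = 2σ̂–3σ̂, * = beyond 3σ̂; sign = side of CL): 1:+C, 2:+A, 3:+B, 4:+C, 5:+B, 6:+A, 7:+C, 8:+B, 9:+C, 10:-B
Rule 3 (four of five consecutive points beyond the same 1σ limit) is satisfied at point 6.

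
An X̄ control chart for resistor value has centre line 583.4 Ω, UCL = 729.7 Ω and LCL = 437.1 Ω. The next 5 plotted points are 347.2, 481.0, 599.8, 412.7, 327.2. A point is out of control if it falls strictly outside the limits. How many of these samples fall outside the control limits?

Compare each point to [437.1, 729.7]: sample 1 = 347.2 < LCL; sample 4 = 412.7 < LCL; sample 5 = 327.2 < LCL.

3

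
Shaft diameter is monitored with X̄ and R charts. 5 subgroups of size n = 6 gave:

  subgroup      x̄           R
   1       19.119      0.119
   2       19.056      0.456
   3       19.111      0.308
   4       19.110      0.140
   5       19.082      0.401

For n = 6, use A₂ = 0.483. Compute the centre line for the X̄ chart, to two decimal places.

X̄̄ = (19.119 + 19.056 + 19.111 + 19.110 + 19.082) / 5 = 95.4780 / 5 = 19.0956
CL = X̄̄ = 19.0956

19.10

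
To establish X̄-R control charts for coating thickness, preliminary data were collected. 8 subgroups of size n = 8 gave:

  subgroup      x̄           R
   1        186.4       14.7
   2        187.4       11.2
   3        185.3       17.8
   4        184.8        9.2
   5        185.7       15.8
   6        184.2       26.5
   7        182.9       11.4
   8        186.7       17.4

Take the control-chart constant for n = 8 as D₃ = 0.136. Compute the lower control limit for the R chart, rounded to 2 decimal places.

R̄ = (14.7 + 11.2 + 17.8 + 9.2 + 15.8 + 26.5 + 11.4 + 17.4) / 8 = 124.0000 / 8 = 15.5000
LCL_R = D₃·R̄ = 0.136 × 15.5000 = 2.1080

2.11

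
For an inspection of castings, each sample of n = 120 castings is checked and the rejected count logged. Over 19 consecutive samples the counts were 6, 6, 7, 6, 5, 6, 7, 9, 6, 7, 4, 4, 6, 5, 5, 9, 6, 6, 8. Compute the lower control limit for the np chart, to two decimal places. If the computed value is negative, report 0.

p̄ = Σdᵢ / (k·n) = 118 / (19 × 120) = 0.05175
LCL = np̄ − 3·√(np̄(1−p̄)) = 6.2105 − 3 × 2.4267 = -1.0697 → 0 (negative, so LCL = 0)

0.00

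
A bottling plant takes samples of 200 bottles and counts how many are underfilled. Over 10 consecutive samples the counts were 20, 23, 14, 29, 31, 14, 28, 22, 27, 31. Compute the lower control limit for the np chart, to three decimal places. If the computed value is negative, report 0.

10.138

p̄ = Σdᵢ / (k·n) = 239 / (10 × 200) = 0.11950
LCL = np̄ − 3·√(np̄(1−p̄)) = 23.9000 − 3 × 4.5874 = 10.1379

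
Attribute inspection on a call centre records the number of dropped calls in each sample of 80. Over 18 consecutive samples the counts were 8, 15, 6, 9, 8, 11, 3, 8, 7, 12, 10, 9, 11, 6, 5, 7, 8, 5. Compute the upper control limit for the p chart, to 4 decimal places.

0.2046

p̄ = Σdᵢ / (k·n) = 148 / (18 × 80) = 0.10278
UCL = p̄ + 3·√(p̄(1−p̄)/n) = 0.10278 + 3 × √(0.10278×0.89722/80) = 0.10278 + 3 × 0.03395 = 0.20463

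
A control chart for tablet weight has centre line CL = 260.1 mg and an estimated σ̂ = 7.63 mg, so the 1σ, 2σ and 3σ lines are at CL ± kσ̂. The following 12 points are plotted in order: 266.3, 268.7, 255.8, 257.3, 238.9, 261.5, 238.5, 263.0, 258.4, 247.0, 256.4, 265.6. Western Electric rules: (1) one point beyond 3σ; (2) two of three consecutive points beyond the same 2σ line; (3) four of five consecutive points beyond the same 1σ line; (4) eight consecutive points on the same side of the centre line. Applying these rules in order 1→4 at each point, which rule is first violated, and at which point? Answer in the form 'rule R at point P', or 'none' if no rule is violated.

Zone of each point (C = within 1σ̂, B = 1σ̂–2σ̂, A = 2σ̂–3σ̂, * = beyond 3σ̂; sign = side of CL): 1:+C, 2:+B, 3:-C, 4:-C, 5:-A, 6:+C, 7:-A, 8:+C, 9:-C, 10:-B, 11:-C, 12:+C
Rule 2 (two of three consecutive points beyond the same 2σ limit) is satisfied at point 7.

rule 2 at point 7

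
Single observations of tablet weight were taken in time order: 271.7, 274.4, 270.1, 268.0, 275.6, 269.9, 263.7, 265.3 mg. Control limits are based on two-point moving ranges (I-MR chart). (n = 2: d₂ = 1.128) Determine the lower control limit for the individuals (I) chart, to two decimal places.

258.36

X̄ = (271.7 + 274.4 + 270.1 + 268.0 + 275.6 + 269.9 + 263.7 + 265.3) / 8 = 269.8375
Moving ranges: 2.7, 4.3, 2.1, 7.6, 5.7, 6.2, 1.6; M̄R̄ = 30.2000 / 7 = 4.3143
LCL = X̄ − 3·M̄R̄/d₂ = 269.8375 − 3 × 4.3143 / 1.128 = 258.3633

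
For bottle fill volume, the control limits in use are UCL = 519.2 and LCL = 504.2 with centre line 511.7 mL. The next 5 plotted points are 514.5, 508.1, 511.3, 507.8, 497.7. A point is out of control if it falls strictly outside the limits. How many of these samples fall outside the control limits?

Compare each point to [504.2, 519.2]: sample 5 = 497.7 < LCL.

1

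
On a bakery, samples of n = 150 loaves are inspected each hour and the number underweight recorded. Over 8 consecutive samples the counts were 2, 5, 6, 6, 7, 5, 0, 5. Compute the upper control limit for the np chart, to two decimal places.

10.77

p̄ = Σdᵢ / (k·n) = 36 / (8 × 150) = 0.03000
UCL = np̄ + 3·√(np̄(1−p̄)) = 4.5000 + 3 × √(4.5000×0.97000) = 4.5000 + 3 × 2.0893 = 10.7678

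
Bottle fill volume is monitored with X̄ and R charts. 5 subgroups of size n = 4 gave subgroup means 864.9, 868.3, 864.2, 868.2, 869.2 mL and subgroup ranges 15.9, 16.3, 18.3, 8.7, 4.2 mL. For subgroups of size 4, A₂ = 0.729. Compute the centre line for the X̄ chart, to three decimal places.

866.960

X̄̄ = (864.9 + 868.3 + 864.2 + 868.2 + 869.2) / 5 = 4334.8000 / 5 = 866.9600
CL = X̄̄ = 866.9600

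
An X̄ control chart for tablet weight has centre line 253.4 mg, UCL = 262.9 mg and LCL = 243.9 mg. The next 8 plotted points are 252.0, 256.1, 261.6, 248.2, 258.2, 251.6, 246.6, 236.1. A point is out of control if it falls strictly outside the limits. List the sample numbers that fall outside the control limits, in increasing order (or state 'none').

8

Compare each point to [243.9, 262.9]: sample 8 = 236.1 < LCL.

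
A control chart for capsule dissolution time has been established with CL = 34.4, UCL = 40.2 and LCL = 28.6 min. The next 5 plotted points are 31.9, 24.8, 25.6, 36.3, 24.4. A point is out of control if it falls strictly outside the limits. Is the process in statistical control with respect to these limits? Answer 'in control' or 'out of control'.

out of control

Compare each point to [28.6, 40.2]: sample 2 = 24.8 < LCL; sample 3 = 25.6 < LCL; sample 5 = 24.4 < LCL.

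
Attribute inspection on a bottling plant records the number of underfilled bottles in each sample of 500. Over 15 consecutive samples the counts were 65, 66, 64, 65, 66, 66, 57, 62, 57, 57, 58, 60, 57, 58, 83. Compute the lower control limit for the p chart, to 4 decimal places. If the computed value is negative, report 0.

0.0810

p̄ = Σdᵢ / (k·n) = 941 / (15 × 500) = 0.12547
LCL = p̄ − 3·√(p̄(1−p̄)/n) = 0.12547 − 3 × 0.01481 = 0.08103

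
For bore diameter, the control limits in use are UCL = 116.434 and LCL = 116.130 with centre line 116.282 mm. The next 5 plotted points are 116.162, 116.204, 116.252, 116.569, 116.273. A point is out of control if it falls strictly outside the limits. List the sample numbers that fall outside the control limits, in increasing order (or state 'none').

4

Compare each point to [116.130, 116.434]: sample 4 = 116.569 > UCL.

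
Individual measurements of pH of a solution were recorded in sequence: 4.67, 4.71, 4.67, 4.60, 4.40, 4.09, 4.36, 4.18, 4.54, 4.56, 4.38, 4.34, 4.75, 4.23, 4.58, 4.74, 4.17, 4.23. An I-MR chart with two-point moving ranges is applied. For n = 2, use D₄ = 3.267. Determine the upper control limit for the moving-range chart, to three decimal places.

0.726

Moving ranges: 0.04, 0.04, 0.07, 0.20, 0.31, 0.27, 0.18, 0.36, 0.02, 0.18, 0.04, 0.41, 0.52, 0.35, 0.16, 0.57, 0.06; M̄R̄ = 3.7800 / 17 = 0.2224
UCL_MR = D₄·M̄R̄ = 3.267 × 0.2224 = 0.7264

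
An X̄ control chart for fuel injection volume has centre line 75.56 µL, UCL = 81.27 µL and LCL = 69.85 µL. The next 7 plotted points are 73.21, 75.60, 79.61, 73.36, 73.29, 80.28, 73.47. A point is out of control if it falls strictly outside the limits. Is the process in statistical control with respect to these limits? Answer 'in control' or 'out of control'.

All 7 points lie within [69.85, 81.27].

in control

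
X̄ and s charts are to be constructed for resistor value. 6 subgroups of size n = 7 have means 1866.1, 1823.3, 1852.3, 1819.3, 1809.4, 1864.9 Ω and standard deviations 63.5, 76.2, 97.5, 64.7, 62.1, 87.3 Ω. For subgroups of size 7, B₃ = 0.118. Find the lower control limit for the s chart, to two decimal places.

s̄ = (63.5 + 76.2 + 97.5 + 64.7 + 62.1 + 87.3) / 6 = 75.2167
LCL_s = B₃·s̄ = 0.118 × 75.2167 = 8.8756

8.88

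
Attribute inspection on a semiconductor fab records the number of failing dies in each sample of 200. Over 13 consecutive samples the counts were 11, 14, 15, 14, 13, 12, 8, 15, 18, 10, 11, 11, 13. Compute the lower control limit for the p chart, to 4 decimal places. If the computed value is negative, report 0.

p̄ = Σdᵢ / (k·n) = 165 / (13 × 200) = 0.06346
LCL = p̄ − 3·√(p̄(1−p̄)/n) = 0.06346 − 3 × 0.01724 = 0.01175

0.0117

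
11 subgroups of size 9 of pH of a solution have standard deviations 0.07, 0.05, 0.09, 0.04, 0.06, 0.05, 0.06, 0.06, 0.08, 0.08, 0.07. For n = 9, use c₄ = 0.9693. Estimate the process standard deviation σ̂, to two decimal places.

0.07

s̄ = (0.07 + 0.05 + 0.09 + 0.04 + 0.06 + 0.05 + 0.06 + 0.06 + 0.08 + 0.08 + 0.07) / 11 = 0.0645
σ̂ = s̄ / c₄ = 0.0645 / 0.9693 = 0.0666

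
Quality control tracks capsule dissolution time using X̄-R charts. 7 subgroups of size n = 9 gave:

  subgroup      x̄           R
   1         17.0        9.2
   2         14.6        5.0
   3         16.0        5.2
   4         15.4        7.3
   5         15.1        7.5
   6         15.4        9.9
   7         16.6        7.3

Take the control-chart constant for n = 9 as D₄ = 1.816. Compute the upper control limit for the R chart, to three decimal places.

R̄ = (9.2 + 5.0 + 5.2 + 7.3 + 7.5 + 9.9 + 7.3) / 7 = 51.4000 / 7 = 7.3429
UCL_R = D₄·R̄ = 1.816 × 7.3429 = 13.3346

13.335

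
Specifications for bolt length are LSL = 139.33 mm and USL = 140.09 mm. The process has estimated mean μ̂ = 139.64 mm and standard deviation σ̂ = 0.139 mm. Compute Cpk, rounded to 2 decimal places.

Cpu = (USL − μ̂) / (3σ̂) = (140.09 − 139.64) / (3 × 0.139) = 1.0791; Cpl = (μ̂ − LSL) / (3σ̂) = (139.64 − 139.33) / (3 × 0.139) = 0.7434; Cpk = min(Cpu, Cpl) = 0.7434

0.74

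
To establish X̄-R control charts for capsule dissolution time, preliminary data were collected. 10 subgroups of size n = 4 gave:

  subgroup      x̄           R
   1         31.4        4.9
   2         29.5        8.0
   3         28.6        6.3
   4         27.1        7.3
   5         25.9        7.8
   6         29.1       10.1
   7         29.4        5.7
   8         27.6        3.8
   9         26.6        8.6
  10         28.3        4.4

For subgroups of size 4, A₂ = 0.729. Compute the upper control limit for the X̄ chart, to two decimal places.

33.23

X̄̄ = (31.4 + 29.5 + 28.6 + 27.1 + 25.9 + 29.1 + 29.4 + 27.6 + 26.6 + 28.3) / 10 = 283.5000 / 10 = 28.3500
R̄ = (4.9 + 8.0 + 6.3 + 7.3 + 7.8 + 10.1 + 5.7 + 3.8 + 8.6 + 4.4) / 10 = 66.9000 / 10 = 6.6900
UCL = X̄̄ + A₂·R̄ = 28.3500 + 0.729 × 6.6900 = 33.2270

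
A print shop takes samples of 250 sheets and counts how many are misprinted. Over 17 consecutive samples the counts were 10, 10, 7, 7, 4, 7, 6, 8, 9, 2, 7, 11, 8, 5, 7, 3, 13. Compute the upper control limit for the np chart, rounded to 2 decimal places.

15.28

p̄ = Σdᵢ / (k·n) = 124 / (17 × 250) = 0.02918
UCL = np̄ + 3·√(np̄(1−p̄)) = 7.2941 + 3 × √(7.2941×0.97082) = 7.2941 + 3 × 2.6611 = 15.2773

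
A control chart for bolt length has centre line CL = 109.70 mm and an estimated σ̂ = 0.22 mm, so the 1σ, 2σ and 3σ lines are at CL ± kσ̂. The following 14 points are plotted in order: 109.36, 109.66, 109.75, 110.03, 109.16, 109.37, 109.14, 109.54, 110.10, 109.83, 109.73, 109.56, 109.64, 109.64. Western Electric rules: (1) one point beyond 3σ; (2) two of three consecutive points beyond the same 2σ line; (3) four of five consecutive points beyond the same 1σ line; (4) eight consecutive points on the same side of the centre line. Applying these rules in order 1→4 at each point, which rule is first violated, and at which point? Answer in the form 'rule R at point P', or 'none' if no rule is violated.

Zone of each point (C = within 1σ̂, B = 1σ̂–2σ̂, A = 2σ̂–3σ̂, * = beyond 3σ̂; sign = side of CL): 1:-B, 2:-C, 3:+C, 4:+B, 5:-A, 6:-B, 7:-A, 8:-C, 9:+B, 10:+C, 11:+C, 12:-C, 13:-C, 14:-C
Rule 2 (two of three consecutive points beyond the same 2σ limit) is satisfied at point 7.

rule 2 at point 7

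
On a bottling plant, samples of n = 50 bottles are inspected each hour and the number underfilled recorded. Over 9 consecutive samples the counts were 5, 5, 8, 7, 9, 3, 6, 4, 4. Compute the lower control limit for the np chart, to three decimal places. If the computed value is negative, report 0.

0.000

p̄ = Σdᵢ / (k·n) = 51 / (9 × 50) = 0.11333
LCL = np̄ − 3·√(np̄(1−p̄)) = 5.6667 − 3 × 2.2415 = -1.0579 → 0 (negative, so LCL = 0)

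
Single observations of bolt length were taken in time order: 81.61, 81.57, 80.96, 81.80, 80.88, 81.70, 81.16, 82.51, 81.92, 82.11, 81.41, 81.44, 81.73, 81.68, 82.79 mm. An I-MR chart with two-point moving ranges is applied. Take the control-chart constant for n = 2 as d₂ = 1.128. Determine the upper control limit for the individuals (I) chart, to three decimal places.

83.220

X̄ = (81.61 + 81.57 + 80.96 + 81.80 + 80.88 + 81.70 + 81.16 + 82.51 + 81.92 + 82.11 + 81.41 + 81.44 + 81.73 + 81.68 + 82.79) / 15 = 81.6847
Moving ranges: 0.04, 0.61, 0.84, 0.92, 0.82, 0.54, 1.35, 0.59, 0.19, 0.70, 0.03, 0.29, 0.05, 1.11; M̄R̄ = 8.0800 / 14 = 0.5771
UCL = X̄ + 3·M̄R̄/d₂ = 81.6847 + 3 × 0.5771 / 1.128 = 83.2196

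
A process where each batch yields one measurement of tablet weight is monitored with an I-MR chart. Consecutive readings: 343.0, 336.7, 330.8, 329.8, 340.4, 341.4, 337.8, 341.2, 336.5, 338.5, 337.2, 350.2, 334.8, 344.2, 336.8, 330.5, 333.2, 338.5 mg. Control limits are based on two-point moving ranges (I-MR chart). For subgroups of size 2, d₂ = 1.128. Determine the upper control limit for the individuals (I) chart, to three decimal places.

353.396

X̄ = (343.0 + 336.7 + 330.8 + 329.8 + 340.4 + 341.4 + 337.8 + 341.2 + 336.5 + 338.5 + 337.2 + 350.2 + 334.8 + 344.2 + 336.8 + 330.5 + 333.2 + 338.5) / 18 = 337.8611
Moving ranges: 6.3, 5.9, 1.0, 10.6, 1.0, 3.6, 3.4, 4.7, 2.0, 1.3, 13.0, 15.4, 9.4, 7.4, 6.3, 2.7, 5.3; M̄R̄ = 99.3000 / 17 = 5.8412
UCL = X̄ + 3·M̄R̄/d₂ = 337.8611 + 3 × 5.8412 / 1.128 = 353.3962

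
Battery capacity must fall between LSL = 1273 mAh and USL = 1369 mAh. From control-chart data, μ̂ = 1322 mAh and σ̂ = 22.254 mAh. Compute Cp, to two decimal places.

0.72

Cp = (USL − LSL) / (6σ̂) = (1369 − 1273) / (6 × 22.254) = 96.0000 / 133.5240 = 0.7190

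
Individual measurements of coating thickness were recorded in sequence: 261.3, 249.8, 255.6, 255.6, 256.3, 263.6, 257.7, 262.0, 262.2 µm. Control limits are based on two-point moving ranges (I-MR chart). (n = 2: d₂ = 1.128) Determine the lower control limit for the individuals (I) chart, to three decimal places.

246.365

X̄ = (261.3 + 249.8 + 255.6 + 255.6 + 256.3 + 263.6 + 257.7 + 262.0 + 262.2) / 9 = 258.2333
Moving ranges: 11.5, 5.8, 0.0, 0.7, 7.3, 5.9, 4.3, 0.2; M̄R̄ = 35.7000 / 8 = 4.4625
LCL = X̄ − 3·M̄R̄/d₂ = 258.2333 − 3 × 4.4625 / 1.128 = 246.3650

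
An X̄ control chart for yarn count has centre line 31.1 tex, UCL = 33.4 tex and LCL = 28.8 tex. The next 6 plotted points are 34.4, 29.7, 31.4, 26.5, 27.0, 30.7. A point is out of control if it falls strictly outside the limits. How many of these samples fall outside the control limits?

Compare each point to [28.8, 33.4]: sample 1 = 34.4 > UCL; sample 4 = 26.5 < LCL; sample 5 = 27.0 < LCL.

3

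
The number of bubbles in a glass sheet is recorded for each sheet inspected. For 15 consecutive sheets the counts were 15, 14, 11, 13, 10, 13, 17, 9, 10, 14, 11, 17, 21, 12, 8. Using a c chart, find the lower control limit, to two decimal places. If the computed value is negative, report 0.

2.18

c̄ = (15 + 14 + 11 + 13 + 10 + 13 + 17 + 9 + 10 + 14 + 11 + 17 + 21 + 12 + 8) / 15 = 195 / 15 = 13.0000
LCL = c̄ − 3√c̄ = 13.0000 − 3 × 3.6056 = 2.1833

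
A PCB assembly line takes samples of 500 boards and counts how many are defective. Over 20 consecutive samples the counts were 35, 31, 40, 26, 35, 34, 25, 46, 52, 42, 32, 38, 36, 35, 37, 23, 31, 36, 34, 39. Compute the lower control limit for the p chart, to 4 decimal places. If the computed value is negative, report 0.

p̄ = Σdᵢ / (k·n) = 707 / (20 × 500) = 0.07070
LCL = p̄ − 3·√(p̄(1−p̄)/n) = 0.07070 − 3 × 0.01146 = 0.03631

0.0363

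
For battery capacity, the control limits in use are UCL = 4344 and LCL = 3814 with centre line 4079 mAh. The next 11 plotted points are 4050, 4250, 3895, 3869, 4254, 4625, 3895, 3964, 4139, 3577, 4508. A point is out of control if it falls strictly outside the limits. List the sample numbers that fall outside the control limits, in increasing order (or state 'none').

Compare each point to [3814, 4344]: sample 6 = 4625 > UCL; sample 10 = 3577 < LCL; sample 11 = 4508 > UCL.

6, 10, 11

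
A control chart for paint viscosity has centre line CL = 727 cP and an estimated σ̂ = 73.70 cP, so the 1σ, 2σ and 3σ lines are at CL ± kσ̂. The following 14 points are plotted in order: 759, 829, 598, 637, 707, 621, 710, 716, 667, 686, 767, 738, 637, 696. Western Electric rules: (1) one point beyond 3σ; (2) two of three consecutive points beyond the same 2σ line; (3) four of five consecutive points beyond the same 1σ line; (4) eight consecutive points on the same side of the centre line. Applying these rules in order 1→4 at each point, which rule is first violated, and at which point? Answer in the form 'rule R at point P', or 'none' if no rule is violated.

rule 4 at point 10

Zone of each point (C = within 1σ̂, B = 1σ̂–2σ̂, A = 2σ̂–3σ̂, * = beyond 3σ̂; sign = side of CL): 1:+C, 2:+B, 3:-B, 4:-B, 5:-C, 6:-B, 7:-C, 8:-C, 9:-C, 10:-C, 11:+C, 12:+C, 13:-B, 14:-C
Rule 4 (eight consecutive points on the same side of the centre line) is satisfied at point 10.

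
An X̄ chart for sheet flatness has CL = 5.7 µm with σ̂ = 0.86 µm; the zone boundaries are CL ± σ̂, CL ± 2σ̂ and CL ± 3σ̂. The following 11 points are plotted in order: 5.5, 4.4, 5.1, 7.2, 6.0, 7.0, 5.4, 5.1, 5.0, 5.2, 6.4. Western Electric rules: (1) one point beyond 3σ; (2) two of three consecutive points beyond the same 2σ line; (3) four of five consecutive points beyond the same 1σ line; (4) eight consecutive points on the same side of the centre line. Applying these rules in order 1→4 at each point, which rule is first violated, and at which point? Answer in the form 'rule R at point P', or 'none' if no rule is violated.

none

Zone of each point (C = within 1σ̂, B = 1σ̂–2σ̂, A = 2σ̂–3σ̂, * = beyond 3σ̂; sign = side of CL): 1:-C, 2:-B, 3:-C, 4:+B, 5:+C, 6:+B, 7:-C, 8:-C, 9:-C, 10:-C, 11:+C
No rule fires across all 11 points.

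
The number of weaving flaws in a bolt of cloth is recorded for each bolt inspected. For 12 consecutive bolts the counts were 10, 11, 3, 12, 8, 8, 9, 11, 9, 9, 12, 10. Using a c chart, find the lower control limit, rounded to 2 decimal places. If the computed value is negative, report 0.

c̄ = (10 + 11 + 3 + 12 + 8 + 8 + 9 + 11 + 9 + 9 + 12 + 10) / 12 = 112 / 12 = 9.3333
LCL = c̄ − 3√c̄ = 9.3333 − 3 × 3.0551 = 0.1682

0.17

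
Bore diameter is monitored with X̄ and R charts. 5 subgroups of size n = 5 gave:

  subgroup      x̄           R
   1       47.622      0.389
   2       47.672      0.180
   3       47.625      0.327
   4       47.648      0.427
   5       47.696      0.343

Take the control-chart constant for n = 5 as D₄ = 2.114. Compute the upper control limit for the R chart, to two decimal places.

0.70

R̄ = (0.389 + 0.180 + 0.327 + 0.427 + 0.343) / 5 = 1.6660 / 5 = 0.3332
UCL_R = D₄·R̄ = 2.114 × 0.3332 = 0.7044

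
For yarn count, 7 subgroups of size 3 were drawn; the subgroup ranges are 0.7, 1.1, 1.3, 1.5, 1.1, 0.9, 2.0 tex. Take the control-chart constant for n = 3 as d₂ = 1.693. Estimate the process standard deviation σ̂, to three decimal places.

R̄ = (0.7 + 1.1 + 1.3 + 1.5 + 1.1 + 0.9 + 2.0) / 7 = 1.2286
σ̂ = R̄ / d₂ = 1.2286 / 1.693 = 0.7257

0.726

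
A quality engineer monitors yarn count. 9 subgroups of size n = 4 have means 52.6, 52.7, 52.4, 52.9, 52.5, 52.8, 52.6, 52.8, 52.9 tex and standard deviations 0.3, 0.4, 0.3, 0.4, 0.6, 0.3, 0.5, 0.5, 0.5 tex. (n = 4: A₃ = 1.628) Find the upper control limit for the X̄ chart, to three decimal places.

X̄̄ = (52.6 + 52.7 + 52.4 + 52.9 + 52.5 + 52.8 + 52.6 + 52.8 + 52.9) / 9 = 52.6889
s̄ = (0.3 + 0.4 + 0.3 + 0.4 + 0.6 + 0.3 + 0.5 + 0.5 + 0.5) / 9 = 0.4222
UCL = X̄̄ + A₃·s̄ = 52.6889 + 1.628 × 0.4222 = 53.3763

53.376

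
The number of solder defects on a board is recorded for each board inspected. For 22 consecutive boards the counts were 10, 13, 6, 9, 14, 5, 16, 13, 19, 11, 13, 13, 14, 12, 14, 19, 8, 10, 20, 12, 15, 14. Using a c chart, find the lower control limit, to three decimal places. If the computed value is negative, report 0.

2.025

c̄ = (10 + 13 + 6 + 9 + 14 + 5 + 16 + 13 + 19 + 11 + 13 + 13 + 14 + 12 + 14 + 19 + 8 + 10 + 20 + 12 + 15 + 14) / 22 = 280 / 22 = 12.7273
LCL = c̄ − 3√c̄ = 12.7273 − 3 × 3.5675 = 2.0247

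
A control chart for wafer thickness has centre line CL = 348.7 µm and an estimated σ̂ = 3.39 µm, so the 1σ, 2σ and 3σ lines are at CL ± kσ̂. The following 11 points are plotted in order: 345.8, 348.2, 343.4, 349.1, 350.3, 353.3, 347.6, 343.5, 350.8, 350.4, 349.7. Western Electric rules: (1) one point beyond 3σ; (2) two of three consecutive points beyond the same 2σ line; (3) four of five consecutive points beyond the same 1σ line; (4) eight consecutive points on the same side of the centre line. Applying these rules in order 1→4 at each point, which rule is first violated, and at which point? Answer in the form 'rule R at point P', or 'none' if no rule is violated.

none

Zone of each point (C = within 1σ̂, B = 1σ̂–2σ̂, A = 2σ̂–3σ̂, * = beyond 3σ̂; sign = side of CL): 1:-C, 2:-C, 3:-B, 4:+C, 5:+C, 6:+B, 7:-C, 8:-B, 9:+C, 10:+C, 11:+C
No rule fires across all 11 points.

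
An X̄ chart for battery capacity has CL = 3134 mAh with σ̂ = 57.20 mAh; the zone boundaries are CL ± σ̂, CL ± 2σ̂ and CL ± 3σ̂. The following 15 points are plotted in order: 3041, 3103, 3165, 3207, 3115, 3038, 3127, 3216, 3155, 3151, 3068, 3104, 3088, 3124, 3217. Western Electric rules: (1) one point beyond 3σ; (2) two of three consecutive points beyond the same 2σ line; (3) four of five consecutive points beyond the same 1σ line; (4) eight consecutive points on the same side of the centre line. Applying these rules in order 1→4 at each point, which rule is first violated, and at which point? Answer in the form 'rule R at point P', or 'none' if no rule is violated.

Zone of each point (C = within 1σ̂, B = 1σ̂–2σ̂, A = 2σ̂–3σ̂, * = beyond 3σ̂; sign = side of CL): 1:-B, 2:-C, 3:+C, 4:+B, 5:-C, 6:-B, 7:-C, 8:+B, 9:+C, 10:+C, 11:-B, 12:-C, 13:-C, 14:-C, 15:+B
No rule fires across all 15 points.

none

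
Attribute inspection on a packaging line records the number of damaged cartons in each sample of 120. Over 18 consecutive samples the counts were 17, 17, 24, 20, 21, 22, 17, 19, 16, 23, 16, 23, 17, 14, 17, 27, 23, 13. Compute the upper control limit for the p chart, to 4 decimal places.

0.2606

p̄ = Σdᵢ / (k·n) = 346 / (18 × 120) = 0.16019
UCL = p̄ + 3·√(p̄(1−p̄)/n) = 0.16019 + 3 × √(0.16019×0.83981/120) = 0.16019 + 3 × 0.03348 = 0.26063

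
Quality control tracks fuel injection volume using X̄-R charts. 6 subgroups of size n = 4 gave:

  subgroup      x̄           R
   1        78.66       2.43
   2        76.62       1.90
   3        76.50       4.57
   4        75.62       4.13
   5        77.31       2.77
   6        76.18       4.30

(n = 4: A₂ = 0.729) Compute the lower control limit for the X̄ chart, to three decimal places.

X̄̄ = (78.66 + 76.62 + 76.50 + 75.62 + 77.31 + 76.18) / 6 = 460.8900 / 6 = 76.8150
R̄ = (2.43 + 1.90 + 4.57 + 4.13 + 2.77 + 4.30) / 6 = 20.1000 / 6 = 3.3500
LCL = X̄̄ − A₂·R̄ = 76.8150 − 0.729 × 3.3500 = 74.3728

74.373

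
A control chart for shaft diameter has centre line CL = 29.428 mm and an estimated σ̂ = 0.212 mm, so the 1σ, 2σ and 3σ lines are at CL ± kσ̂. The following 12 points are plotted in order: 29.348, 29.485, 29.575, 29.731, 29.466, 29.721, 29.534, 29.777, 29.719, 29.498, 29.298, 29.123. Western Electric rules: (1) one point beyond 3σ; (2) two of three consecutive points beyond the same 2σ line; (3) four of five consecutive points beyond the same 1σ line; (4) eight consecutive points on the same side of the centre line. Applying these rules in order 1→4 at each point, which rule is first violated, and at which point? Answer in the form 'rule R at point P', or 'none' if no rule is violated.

Zone of each point (C = within 1σ̂, B = 1σ̂–2σ̂, A = 2σ̂–3σ̂, * = beyond 3σ̂; sign = side of CL): 1:-C, 2:+C, 3:+C, 4:+B, 5:+C, 6:+B, 7:+C, 8:+B, 9:+B, 10:+C, 11:-C, 12:-B
Rule 4 (eight consecutive points on the same side of the centre line) is satisfied at point 9.

rule 4 at point 9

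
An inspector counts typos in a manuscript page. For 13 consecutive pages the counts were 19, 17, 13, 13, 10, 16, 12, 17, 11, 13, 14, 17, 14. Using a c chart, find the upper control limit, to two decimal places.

c̄ = (19 + 17 + 13 + 13 + 10 + 16 + 12 + 17 + 11 + 13 + 14 + 17 + 14) / 13 = 186 / 13 = 14.3077
UCL = c̄ + 3√c̄ = 14.3077 + 3 × √14.3077 = 14.3077 + 3 × 3.7826 = 25.6553

25.66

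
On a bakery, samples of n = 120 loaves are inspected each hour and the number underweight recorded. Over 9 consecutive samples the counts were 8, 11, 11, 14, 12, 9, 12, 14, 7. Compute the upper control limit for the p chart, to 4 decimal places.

p̄ = Σdᵢ / (k·n) = 98 / (9 × 120) = 0.09074
UCL = p̄ + 3·√(p̄(1−p̄)/n) = 0.09074 + 3 × √(0.09074×0.90926/120) = 0.09074 + 3 × 0.02622 = 0.16940

0.1694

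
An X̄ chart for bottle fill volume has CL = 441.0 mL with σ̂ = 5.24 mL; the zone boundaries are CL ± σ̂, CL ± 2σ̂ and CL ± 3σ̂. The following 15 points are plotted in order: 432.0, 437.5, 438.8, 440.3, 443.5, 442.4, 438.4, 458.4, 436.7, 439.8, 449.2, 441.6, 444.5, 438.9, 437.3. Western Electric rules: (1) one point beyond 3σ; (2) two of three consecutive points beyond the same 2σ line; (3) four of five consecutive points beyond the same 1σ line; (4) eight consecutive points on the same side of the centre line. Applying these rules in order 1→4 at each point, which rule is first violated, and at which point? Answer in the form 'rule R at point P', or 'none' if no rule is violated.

Zone of each point (C = within 1σ̂, B = 1σ̂–2σ̂, A = 2σ̂–3σ̂, * = beyond 3σ̂; sign = side of CL): 1:-B, 2:-C, 3:-C, 4:-C, 5:+C, 6:+C, 7:-C, 8:+*, 9:-C, 10:-C, 11:+B, 12:+C, 13:+C, 14:-C, 15:-C
Rule 1 (one point beyond the 3σ limits) is satisfied at point 8.

rule 1 at point 8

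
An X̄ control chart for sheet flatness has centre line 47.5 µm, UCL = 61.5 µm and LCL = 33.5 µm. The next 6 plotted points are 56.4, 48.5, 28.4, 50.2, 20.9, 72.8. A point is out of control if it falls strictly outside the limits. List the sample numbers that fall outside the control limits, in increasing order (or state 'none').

3, 5, 6

Compare each point to [33.5, 61.5]: sample 3 = 28.4 < LCL; sample 5 = 20.9 < LCL; sample 6 = 72.8 > UCL.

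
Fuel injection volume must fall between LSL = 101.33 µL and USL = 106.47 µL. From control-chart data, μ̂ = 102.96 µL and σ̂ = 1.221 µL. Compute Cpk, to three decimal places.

Cpu = (USL − μ̂) / (3σ̂) = (106.47 − 102.96) / (3 × 1.221) = 0.9582; Cpl = (μ̂ − LSL) / (3σ̂) = (102.96 − 101.33) / (3 × 1.221) = 0.4450; Cpk = min(Cpu, Cpl) = 0.4450

0.445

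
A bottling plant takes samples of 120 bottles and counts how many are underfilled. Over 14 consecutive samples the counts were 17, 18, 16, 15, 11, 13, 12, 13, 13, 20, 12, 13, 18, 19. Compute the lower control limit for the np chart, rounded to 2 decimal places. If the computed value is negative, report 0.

p̄ = Σdᵢ / (k·n) = 210 / (14 × 120) = 0.12500
LCL = np̄ − 3·√(np̄(1−p̄)) = 15.0000 − 3 × 3.6228 = 4.1315

4.13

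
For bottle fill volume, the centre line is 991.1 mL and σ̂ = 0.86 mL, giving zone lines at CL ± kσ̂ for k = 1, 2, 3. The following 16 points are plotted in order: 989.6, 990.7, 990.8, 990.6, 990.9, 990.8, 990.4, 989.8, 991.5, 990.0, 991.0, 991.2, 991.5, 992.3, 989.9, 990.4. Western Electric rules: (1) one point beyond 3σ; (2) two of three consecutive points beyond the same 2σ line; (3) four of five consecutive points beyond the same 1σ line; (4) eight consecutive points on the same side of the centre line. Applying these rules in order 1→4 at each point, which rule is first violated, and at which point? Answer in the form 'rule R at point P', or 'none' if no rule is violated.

Zone of each point (C = within 1σ̂, B = 1σ̂–2σ̂, A = 2σ̂–3σ̂, * = beyond 3σ̂; sign = side of CL): 1:-B, 2:-C, 3:-C, 4:-C, 5:-C, 6:-C, 7:-C, 8:-B, 9:+C, 10:-B, 11:-C, 12:+C, 13:+C, 14:+B, 15:-B, 16:-C
Rule 4 (eight consecutive points on the same side of the centre line) is satisfied at point 8.

rule 4 at point 8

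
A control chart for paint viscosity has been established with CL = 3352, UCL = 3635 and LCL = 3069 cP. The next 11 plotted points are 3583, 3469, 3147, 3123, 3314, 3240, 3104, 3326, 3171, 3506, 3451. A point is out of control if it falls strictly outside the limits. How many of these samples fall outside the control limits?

All 11 points lie within [3069, 3635].

0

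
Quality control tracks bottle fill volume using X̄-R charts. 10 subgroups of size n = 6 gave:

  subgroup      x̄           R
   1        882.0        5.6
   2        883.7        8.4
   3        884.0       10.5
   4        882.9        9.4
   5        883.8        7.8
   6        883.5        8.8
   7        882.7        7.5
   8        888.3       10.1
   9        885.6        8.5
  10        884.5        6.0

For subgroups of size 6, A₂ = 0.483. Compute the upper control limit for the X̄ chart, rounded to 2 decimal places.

888.09

X̄̄ = (882.0 + 883.7 + 884.0 + 882.9 + 883.8 + 883.5 + 882.7 + 888.3 + 885.6 + 884.5) / 10 = 8841.0000 / 10 = 884.1000
R̄ = (5.6 + 8.4 + 10.5 + 9.4 + 7.8 + 8.8 + 7.5 + 10.1 + 8.5 + 6.0) / 10 = 82.6000 / 10 = 8.2600
UCL = X̄̄ + A₂·R̄ = 884.1000 + 0.483 × 8.2600 = 888.0896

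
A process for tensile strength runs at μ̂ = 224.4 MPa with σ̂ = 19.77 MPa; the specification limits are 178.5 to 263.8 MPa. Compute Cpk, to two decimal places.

Cpu = (USL − μ̂) / (3σ̂) = (263.8 − 224.4) / (3 × 19.77) = 0.6643; Cpl = (μ̂ − LSL) / (3σ̂) = (224.4 − 178.5) / (3 × 19.77) = 0.7739; Cpk = min(Cpu, Cpl) = 0.6643

0.66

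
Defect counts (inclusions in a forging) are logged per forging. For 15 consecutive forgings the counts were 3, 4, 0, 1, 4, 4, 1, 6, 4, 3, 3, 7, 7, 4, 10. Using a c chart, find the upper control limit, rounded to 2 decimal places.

10.12

c̄ = (3 + 4 + 0 + 1 + 4 + 4 + 1 + 6 + 4 + 3 + 3 + 7 + 7 + 4 + 10) / 15 = 61 / 15 = 4.0667
UCL = c̄ + 3√c̄ = 4.0667 + 3 × √4.0667 = 4.0667 + 3 × 2.0166 = 10.1165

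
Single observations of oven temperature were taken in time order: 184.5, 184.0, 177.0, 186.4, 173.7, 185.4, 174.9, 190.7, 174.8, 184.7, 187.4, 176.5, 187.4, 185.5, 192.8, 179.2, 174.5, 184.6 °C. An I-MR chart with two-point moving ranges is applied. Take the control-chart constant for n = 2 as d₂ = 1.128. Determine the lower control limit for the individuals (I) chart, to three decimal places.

X̄ = (184.5 + 184.0 + 177.0 + 186.4 + 173.7 + 185.4 + 174.9 + 190.7 + 174.8 + 184.7 + 187.4 + 176.5 + 187.4 + 185.5 + 192.8 + 179.2 + 174.5 + 184.6) / 18 = 182.4444
Moving ranges: 0.5, 7.0, 9.4, 12.7, 11.7, 10.5, 15.8, 15.9, 9.9, 2.7, 10.9, 10.9, 1.9, 7.3, 13.6, 4.7, 10.1; M̄R̄ = 155.5000 / 17 = 9.1471
LCL = X̄ − 3·M̄R̄/d₂ = 182.4444 − 3 × 9.1471 / 1.128 = 158.1172

158.117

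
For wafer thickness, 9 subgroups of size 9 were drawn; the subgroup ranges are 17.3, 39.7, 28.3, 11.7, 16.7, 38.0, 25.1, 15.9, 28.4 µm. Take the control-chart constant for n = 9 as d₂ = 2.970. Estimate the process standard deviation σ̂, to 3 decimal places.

8.272

R̄ = (17.3 + 39.7 + 28.3 + 11.7 + 16.7 + 38.0 + 25.1 + 15.9 + 28.4) / 9 = 24.5667
σ̂ = R̄ / d₂ = 24.5667 / 2.970 = 8.2716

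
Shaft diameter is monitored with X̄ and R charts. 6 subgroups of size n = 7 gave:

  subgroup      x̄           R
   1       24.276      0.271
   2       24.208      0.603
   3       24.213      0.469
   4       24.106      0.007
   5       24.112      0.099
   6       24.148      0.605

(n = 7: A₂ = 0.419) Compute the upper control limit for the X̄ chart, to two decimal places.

24.32

X̄̄ = (24.276 + 24.208 + 24.213 + 24.106 + 24.112 + 24.148) / 6 = 145.0630 / 6 = 24.1772
R̄ = (0.271 + 0.603 + 0.469 + 0.007 + 0.099 + 0.605) / 6 = 2.0540 / 6 = 0.3423
UCL = X̄̄ + A₂·R̄ = 24.1772 + 0.419 × 0.3423 = 24.3206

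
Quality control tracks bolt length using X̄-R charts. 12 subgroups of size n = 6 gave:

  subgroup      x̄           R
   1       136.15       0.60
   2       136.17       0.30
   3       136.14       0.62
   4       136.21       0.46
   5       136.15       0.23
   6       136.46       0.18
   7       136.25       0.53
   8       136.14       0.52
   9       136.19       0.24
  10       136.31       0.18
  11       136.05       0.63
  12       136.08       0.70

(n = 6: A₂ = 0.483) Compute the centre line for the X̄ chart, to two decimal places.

136.19

X̄̄ = (136.15 + 136.17 + 136.14 + 136.21 + 136.15 + 136.46 + 136.25 + 136.14 + 136.19 + 136.31 + 136.05 + 136.08) / 12 = 1634.3000 / 12 = 136.1917
CL = X̄̄ = 136.1917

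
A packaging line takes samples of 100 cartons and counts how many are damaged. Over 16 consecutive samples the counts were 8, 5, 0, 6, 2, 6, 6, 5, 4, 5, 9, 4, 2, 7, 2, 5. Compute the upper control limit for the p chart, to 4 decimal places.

0.1113

p̄ = Σdᵢ / (k·n) = 76 / (16 × 100) = 0.04750
UCL = p̄ + 3·√(p̄(1−p̄)/n) = 0.04750 + 3 × √(0.04750×0.95250/100) = 0.04750 + 3 × 0.02127 = 0.11131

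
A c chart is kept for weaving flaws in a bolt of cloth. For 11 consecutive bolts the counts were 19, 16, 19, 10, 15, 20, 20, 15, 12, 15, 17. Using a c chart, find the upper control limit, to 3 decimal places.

28.250

c̄ = (19 + 16 + 19 + 10 + 15 + 20 + 20 + 15 + 12 + 15 + 17) / 11 = 178 / 11 = 16.1818
UCL = c̄ + 3√c̄ = 16.1818 + 3 × √16.1818 = 16.1818 + 3 × 4.0227 = 28.2498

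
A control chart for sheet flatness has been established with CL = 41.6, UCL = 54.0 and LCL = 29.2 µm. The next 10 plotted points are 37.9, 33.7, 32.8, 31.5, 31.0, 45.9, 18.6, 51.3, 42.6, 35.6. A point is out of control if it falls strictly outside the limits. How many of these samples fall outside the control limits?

Compare each point to [29.2, 54.0]: sample 7 = 18.6 < LCL.

1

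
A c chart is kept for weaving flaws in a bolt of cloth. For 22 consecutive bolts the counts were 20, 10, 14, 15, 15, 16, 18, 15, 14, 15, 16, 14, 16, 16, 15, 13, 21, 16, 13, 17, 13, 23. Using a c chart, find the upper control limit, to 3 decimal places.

27.562

c̄ = (20 + 10 + 14 + 15 + 15 + 16 + 18 + 15 + 14 + 15 + 16 + 14 + 16 + 16 + 15 + 13 + 21 + 16 + 13 + 17 + 13 + 23) / 22 = 345 / 22 = 15.6818
UCL = c̄ + 3√c̄ = 15.6818 + 3 × √15.6818 = 15.6818 + 3 × 3.9600 = 27.5619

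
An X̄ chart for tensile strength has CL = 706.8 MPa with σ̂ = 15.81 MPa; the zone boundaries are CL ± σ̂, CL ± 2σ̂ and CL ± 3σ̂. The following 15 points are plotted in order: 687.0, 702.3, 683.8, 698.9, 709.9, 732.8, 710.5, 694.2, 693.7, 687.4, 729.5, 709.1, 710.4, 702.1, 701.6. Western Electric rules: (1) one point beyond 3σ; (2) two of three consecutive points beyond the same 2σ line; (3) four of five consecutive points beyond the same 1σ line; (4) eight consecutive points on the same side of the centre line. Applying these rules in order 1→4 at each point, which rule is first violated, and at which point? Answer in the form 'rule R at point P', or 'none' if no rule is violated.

none

Zone of each point (C = within 1σ̂, B = 1σ̂–2σ̂, A = 2σ̂–3σ̂, * = beyond 3σ̂; sign = side of CL): 1:-B, 2:-C, 3:-B, 4:-C, 5:+C, 6:+B, 7:+C, 8:-C, 9:-C, 10:-B, 11:+B, 12:+C, 13:+C, 14:-C, 15:-C
No rule fires across all 15 points.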